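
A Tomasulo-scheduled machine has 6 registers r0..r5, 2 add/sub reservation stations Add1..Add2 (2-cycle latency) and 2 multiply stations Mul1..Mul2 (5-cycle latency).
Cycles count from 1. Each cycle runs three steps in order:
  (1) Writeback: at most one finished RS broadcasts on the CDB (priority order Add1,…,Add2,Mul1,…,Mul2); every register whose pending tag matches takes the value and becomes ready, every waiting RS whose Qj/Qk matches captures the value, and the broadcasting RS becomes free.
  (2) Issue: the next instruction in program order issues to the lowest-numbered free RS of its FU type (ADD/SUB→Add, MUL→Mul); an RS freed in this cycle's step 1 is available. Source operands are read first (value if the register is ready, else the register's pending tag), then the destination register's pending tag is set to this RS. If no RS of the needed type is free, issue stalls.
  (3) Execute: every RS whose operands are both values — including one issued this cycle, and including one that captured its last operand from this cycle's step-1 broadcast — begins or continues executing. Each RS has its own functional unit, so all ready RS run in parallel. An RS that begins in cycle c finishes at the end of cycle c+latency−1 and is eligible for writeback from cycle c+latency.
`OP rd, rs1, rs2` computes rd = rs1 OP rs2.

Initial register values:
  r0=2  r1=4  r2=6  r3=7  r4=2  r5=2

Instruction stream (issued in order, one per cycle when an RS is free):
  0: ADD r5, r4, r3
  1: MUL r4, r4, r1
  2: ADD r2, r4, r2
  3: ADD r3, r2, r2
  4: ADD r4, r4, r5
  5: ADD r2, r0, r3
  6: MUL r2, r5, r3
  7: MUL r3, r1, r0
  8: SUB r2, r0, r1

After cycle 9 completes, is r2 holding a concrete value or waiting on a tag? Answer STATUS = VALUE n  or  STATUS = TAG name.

  c1: issue ADD r5<-Add1  regs: r0:2,r1:4,r2:6,r3:7,r4:2,r5:Add1
  c2: issue MUL r4<-Mul1  regs: r0:2,r1:4,r2:6,r3:7,r4:Mul1,r5:Add1
  c3: CDB Add1=9; issue ADD r2<-Add1  regs: r0:2,r1:4,r2:Add1,r3:7,r4:Mul1,r5:9
  c4: issue ADD r3<-Add2  regs: r0:2,r1:4,r2:Add1,r3:Add2,r4:Mul1,r5:9
  c5: stall  regs: r0:2,r1:4,r2:Add1,r3:Add2,r4:Mul1,r5:9
  c6: stall  regs: r0:2,r1:4,r2:Add1,r3:Add2,r4:Mul1,r5:9
  c7: CDB Mul1=8; stall  regs: r0:2,r1:4,r2:Add1,r3:Add2,r4:8,r5:9
  c8: stall  regs: r0:2,r1:4,r2:Add1,r3:Add2,r4:8,r5:9
  c9: CDB Add1=14; issue ADD r4<-Add1  regs: r0:2,r1:4,r2:14,r3:Add2,r4:Add1,r5:9

STATUS = VALUE 14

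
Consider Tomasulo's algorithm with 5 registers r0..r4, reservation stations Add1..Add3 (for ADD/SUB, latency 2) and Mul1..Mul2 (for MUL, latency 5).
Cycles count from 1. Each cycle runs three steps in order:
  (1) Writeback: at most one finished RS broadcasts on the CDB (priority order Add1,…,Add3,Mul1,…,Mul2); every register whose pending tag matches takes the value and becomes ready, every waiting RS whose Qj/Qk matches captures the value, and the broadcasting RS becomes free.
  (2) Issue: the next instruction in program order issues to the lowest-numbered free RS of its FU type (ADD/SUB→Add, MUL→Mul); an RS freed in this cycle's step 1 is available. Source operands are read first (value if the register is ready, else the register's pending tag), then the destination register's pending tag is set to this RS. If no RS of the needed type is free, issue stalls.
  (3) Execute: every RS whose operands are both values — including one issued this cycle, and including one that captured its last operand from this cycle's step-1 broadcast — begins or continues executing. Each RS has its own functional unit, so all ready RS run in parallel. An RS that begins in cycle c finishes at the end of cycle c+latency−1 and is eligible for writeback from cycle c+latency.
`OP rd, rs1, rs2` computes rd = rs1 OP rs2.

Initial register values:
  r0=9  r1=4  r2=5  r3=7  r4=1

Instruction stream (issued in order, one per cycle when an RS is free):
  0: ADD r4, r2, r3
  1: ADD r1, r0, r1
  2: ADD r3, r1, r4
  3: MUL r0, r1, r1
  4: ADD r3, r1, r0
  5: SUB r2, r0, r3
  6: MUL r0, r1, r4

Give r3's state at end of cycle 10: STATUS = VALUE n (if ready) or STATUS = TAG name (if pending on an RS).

STATUS = TAG Add2

cycle 1: issue ADD r4<-Add1 // r0:9,r1:4,r2:5,r3:7,r4:Add1
cycle 2: issue ADD r1<-Add2 // r0:9,r1:Add2,r2:5,r3:7,r4:Add1
cycle 3: CDB Add1=12; issue ADD r3<-Add1 // r0:9,r1:Add2,r2:5,r3:Add1,r4:12
cycle 4: CDB Add2=13; issue MUL r0<-Mul1 // r0:Mul1,r1:13,r2:5,r3:Add1,r4:12
cycle 5: issue ADD r3<-Add2 // r0:Mul1,r1:13,r2:5,r3:Add2,r4:12
cycle 6: CDB Add1=25; issue SUB r2<-Add1 // r0:Mul1,r1:13,r2:Add1,r3:Add2,r4:12
cycle 7: issue MUL r0<-Mul2 // r0:Mul2,r1:13,r2:Add1,r3:Add2,r4:12
cycle 8: - // r0:Mul2,r1:13,r2:Add1,r3:Add2,r4:12
cycle 9: CDB Mul1=169 // r0:Mul2,r1:13,r2:Add1,r3:Add2,r4:12
cycle 10: - // r0:Mul2,r1:13,r2:Add1,r3:Add2,r4:12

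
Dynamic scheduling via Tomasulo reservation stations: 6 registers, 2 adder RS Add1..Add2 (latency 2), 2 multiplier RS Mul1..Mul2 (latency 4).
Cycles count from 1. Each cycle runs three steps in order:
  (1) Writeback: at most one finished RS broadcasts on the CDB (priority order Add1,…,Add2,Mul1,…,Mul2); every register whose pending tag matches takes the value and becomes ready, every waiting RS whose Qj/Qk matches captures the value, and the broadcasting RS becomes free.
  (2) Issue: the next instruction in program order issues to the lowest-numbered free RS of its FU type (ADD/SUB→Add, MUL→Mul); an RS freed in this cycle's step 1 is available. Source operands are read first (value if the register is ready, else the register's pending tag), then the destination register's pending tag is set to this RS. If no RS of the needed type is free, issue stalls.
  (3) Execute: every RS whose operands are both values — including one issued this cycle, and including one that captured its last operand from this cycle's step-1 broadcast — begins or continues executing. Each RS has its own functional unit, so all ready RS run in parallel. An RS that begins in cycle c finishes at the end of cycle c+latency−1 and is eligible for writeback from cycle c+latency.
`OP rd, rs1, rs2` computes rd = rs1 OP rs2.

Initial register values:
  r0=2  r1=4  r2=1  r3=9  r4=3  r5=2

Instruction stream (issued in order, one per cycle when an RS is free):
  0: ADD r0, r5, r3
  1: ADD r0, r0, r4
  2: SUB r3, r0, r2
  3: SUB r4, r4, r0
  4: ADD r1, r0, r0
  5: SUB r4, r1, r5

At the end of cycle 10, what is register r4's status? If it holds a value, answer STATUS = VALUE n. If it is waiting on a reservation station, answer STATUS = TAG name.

c1: issue ADD r0<-Add1 | r0:Add1,r1:4,r2:1,r3:9,r4:3,r5:2
c2: issue ADD r0<-Add2 | r0:Add2,r1:4,r2:1,r3:9,r4:3,r5:2
c3: CDB Add1=11; issue SUB r3<-Add1 | r0:Add2,r1:4,r2:1,r3:Add1,r4:3,r5:2
c4: stall | r0:Add2,r1:4,r2:1,r3:Add1,r4:3,r5:2
c5: CDB Add2=14; issue SUB r4<-Add2 | r0:14,r1:4,r2:1,r3:Add1,r4:Add2,r5:2
c6: stall | r0:14,r1:4,r2:1,r3:Add1,r4:Add2,r5:2
c7: CDB Add1=13; issue ADD r1<-Add1 | r0:14,r1:Add1,r2:1,r3:13,r4:Add2,r5:2
c8: CDB Add2=-11; issue SUB r4<-Add2 | r0:14,r1:Add1,r2:1,r3:13,r4:Add2,r5:2
c9: CDB Add1=28 | r0:14,r1:28,r2:1,r3:13,r4:Add2,r5:2
c10: - | r0:14,r1:28,r2:1,r3:13,r4:Add2,r5:2

STATUS = TAG Add2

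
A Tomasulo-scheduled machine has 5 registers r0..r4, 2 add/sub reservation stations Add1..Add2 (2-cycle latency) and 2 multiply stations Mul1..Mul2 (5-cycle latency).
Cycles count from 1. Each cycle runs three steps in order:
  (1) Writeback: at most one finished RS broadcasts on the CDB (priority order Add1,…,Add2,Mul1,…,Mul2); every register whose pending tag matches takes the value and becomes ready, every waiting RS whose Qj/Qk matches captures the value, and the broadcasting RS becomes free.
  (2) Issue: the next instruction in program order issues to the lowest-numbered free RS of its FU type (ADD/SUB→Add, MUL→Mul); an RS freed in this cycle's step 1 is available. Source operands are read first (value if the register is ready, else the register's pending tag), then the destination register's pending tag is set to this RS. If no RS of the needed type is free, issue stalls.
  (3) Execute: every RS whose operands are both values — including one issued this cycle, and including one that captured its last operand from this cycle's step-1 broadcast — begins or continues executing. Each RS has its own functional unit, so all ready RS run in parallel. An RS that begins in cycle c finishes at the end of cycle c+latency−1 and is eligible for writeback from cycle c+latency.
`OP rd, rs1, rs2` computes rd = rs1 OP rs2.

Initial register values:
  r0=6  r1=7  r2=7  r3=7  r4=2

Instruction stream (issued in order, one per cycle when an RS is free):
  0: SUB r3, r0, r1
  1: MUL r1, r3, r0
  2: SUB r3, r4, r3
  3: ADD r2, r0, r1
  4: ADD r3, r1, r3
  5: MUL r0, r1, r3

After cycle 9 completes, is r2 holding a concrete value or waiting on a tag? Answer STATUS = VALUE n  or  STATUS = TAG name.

cycle 1: issue SUB r3<-Add1 // r0:6,r1:7,r2:7,r3:Add1,r4:2
cycle 2: issue MUL r1<-Mul1 // r0:6,r1:Mul1,r2:7,r3:Add1,r4:2
cycle 3: CDB Add1=-1; issue SUB r3<-Add1 // r0:6,r1:Mul1,r2:7,r3:Add1,r4:2
cycle 4: issue ADD r2<-Add2 // r0:6,r1:Mul1,r2:Add2,r3:Add1,r4:2
cycle 5: CDB Add1=3; issue ADD r3<-Add1 // r0:6,r1:Mul1,r2:Add2,r3:Add1,r4:2
cycle 6: issue MUL r0<-Mul2 // r0:Mul2,r1:Mul1,r2:Add2,r3:Add1,r4:2
cycle 7: - // r0:Mul2,r1:Mul1,r2:Add2,r3:Add1,r4:2
cycle 8: CDB Mul1=-6 // r0:Mul2,r1:-6,r2:Add2,r3:Add1,r4:2
cycle 9: - // r0:Mul2,r1:-6,r2:Add2,r3:Add1,r4:2

STATUS = TAG Add2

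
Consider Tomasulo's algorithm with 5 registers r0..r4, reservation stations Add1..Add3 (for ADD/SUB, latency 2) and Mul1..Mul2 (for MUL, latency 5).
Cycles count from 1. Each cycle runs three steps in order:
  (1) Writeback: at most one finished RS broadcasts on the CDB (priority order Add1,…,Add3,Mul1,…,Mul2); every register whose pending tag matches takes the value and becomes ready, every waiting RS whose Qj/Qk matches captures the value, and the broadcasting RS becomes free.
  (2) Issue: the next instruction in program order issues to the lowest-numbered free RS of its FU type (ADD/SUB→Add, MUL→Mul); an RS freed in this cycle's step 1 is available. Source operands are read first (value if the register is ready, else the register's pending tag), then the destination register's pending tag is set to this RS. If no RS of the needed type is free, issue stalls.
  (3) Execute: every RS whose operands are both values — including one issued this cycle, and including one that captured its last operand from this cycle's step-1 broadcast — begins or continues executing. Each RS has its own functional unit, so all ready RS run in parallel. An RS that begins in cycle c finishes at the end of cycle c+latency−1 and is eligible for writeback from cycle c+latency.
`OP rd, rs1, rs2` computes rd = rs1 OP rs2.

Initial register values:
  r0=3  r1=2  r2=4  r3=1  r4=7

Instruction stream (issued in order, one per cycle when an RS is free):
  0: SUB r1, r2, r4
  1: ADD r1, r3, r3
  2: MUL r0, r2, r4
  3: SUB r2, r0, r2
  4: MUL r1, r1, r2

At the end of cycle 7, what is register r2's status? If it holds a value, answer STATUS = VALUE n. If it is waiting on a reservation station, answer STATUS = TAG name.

STATUS = TAG Add1

  c1: issue SUB r1<-Add1  regs: r0:3,r1:Add1,r2:4,r3:1,r4:7
  c2: issue ADD r1<-Add2  regs: r0:3,r1:Add2,r2:4,r3:1,r4:7
  c3: CDB Add1=-3; issue MUL r0<-Mul1  regs: r0:Mul1,r1:Add2,r2:4,r3:1,r4:7
  c4: CDB Add2=2; issue SUB r2<-Add1  regs: r0:Mul1,r1:2,r2:Add1,r3:1,r4:7
  c5: issue MUL r1<-Mul2  regs: r0:Mul1,r1:Mul2,r2:Add1,r3:1,r4:7
  c6: -  regs: r0:Mul1,r1:Mul2,r2:Add1,r3:1,r4:7
  c7: -  regs: r0:Mul1,r1:Mul2,r2:Add1,r3:1,r4:7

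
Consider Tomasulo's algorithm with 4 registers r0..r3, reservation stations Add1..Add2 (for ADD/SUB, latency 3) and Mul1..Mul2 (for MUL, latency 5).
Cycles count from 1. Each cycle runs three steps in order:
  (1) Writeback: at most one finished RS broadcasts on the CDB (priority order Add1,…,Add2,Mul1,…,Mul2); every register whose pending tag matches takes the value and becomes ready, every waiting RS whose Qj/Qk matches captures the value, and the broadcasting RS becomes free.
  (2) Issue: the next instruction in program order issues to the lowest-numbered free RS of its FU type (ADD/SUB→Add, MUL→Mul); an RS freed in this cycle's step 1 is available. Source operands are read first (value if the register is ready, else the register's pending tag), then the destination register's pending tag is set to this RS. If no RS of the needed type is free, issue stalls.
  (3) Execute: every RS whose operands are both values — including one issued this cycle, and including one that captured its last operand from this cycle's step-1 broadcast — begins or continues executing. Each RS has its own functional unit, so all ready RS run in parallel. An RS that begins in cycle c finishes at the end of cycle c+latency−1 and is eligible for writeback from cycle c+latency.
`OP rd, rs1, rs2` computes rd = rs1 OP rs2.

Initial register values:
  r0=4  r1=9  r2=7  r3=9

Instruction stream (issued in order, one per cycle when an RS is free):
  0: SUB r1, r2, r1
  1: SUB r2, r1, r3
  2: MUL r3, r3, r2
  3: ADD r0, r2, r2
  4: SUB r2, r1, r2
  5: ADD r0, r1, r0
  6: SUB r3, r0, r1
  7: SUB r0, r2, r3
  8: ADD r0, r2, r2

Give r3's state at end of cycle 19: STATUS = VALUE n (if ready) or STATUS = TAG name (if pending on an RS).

c1: issue SUB r1<-Add1 | r0:4,r1:Add1,r2:7,r3:9
c2: issue SUB r2<-Add2 | r0:4,r1:Add1,r2:Add2,r3:9
c3: issue MUL r3<-Mul1 | r0:4,r1:Add1,r2:Add2,r3:Mul1
c4: CDB Add1=-2; issue ADD r0<-Add1 | r0:Add1,r1:-2,r2:Add2,r3:Mul1
c5: stall | r0:Add1,r1:-2,r2:Add2,r3:Mul1
c6: stall | r0:Add1,r1:-2,r2:Add2,r3:Mul1
c7: CDB Add2=-11; issue SUB r2<-Add2 | r0:Add1,r1:-2,r2:Add2,r3:Mul1
c8: stall | r0:Add1,r1:-2,r2:Add2,r3:Mul1
c9: stall | r0:Add1,r1:-2,r2:Add2,r3:Mul1
c10: CDB Add1=-22; issue ADD r0<-Add1 | r0:Add1,r1:-2,r2:Add2,r3:Mul1
c11: CDB Add2=9; issue SUB r3<-Add2 | r0:Add1,r1:-2,r2:9,r3:Add2
c12: CDB Mul1=-99; stall | r0:Add1,r1:-2,r2:9,r3:Add2
c13: CDB Add1=-24; issue SUB r0<-Add1 | r0:Add1,r1:-2,r2:9,r3:Add2
c14: stall | r0:Add1,r1:-2,r2:9,r3:Add2
c15: stall | r0:Add1,r1:-2,r2:9,r3:Add2
c16: CDB Add2=-22; issue ADD r0<-Add2 | r0:Add2,r1:-2,r2:9,r3:-22
c17: - | r0:Add2,r1:-2,r2:9,r3:-22
c18: - | r0:Add2,r1:-2,r2:9,r3:-22
c19: CDB Add1=31 | r0:Add2,r1:-2,r2:9,r3:-22

STATUS = VALUE -22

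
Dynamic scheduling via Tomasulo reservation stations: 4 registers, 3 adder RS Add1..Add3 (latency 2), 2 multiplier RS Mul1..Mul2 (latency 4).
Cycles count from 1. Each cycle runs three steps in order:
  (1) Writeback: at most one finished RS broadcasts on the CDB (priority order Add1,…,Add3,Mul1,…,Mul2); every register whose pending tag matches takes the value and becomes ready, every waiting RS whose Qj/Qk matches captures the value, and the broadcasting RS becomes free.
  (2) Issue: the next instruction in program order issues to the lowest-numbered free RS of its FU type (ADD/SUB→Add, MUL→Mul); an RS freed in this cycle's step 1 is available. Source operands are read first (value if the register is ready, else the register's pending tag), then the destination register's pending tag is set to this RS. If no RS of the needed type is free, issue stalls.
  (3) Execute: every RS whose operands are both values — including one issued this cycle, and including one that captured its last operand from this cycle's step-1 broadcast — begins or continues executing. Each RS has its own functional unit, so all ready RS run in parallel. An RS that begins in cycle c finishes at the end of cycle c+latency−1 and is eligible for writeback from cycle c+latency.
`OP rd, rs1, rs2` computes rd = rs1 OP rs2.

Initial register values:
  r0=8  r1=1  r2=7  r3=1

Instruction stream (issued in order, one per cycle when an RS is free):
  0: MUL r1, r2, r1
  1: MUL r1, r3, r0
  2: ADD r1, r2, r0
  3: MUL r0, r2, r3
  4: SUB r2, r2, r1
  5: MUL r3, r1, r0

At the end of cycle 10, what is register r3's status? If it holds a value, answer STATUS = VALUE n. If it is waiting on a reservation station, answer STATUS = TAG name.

c1: issue MUL r1<-Mul1 | r0:8,r1:Mul1,r2:7,r3:1
c2: issue MUL r1<-Mul2 | r0:8,r1:Mul2,r2:7,r3:1
c3: issue ADD r1<-Add1 | r0:8,r1:Add1,r2:7,r3:1
c4: stall | r0:8,r1:Add1,r2:7,r3:1
c5: CDB Add1=15; stall | r0:8,r1:15,r2:7,r3:1
c6: CDB Mul1=7; issue MUL r0<-Mul1 | r0:Mul1,r1:15,r2:7,r3:1
c7: CDB Mul2=8; issue SUB r2<-Add1 | r0:Mul1,r1:15,r2:Add1,r3:1
c8: issue MUL r3<-Mul2 | r0:Mul1,r1:15,r2:Add1,r3:Mul2
c9: CDB Add1=-8 | r0:Mul1,r1:15,r2:-8,r3:Mul2
c10: CDB Mul1=7 | r0:7,r1:15,r2:-8,r3:Mul2

STATUS = TAG Mul2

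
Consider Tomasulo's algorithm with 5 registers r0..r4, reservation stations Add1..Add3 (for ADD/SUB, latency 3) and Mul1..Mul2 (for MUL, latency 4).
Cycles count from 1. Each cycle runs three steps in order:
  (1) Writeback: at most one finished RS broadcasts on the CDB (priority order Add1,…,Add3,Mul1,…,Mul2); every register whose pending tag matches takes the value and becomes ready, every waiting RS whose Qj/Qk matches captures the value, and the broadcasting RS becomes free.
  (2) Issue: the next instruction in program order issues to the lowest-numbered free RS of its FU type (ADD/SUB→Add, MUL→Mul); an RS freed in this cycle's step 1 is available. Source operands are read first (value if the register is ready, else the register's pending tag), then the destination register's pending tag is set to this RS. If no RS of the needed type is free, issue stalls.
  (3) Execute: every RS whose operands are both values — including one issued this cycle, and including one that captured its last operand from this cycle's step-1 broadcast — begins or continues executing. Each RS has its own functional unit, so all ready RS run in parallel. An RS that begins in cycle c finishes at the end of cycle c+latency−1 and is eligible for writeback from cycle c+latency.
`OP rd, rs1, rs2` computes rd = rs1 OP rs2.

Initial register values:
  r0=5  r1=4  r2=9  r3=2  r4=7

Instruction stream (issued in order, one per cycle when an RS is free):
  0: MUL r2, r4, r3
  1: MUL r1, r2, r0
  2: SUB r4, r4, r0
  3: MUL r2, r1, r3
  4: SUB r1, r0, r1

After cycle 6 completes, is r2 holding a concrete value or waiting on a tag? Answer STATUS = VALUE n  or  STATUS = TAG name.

cycle 1: issue MUL r2<-Mul1 // r0:5,r1:4,r2:Mul1,r3:2,r4:7
cycle 2: issue MUL r1<-Mul2 // r0:5,r1:Mul2,r2:Mul1,r3:2,r4:7
cycle 3: issue SUB r4<-Add1 // r0:5,r1:Mul2,r2:Mul1,r3:2,r4:Add1
cycle 4: stall // r0:5,r1:Mul2,r2:Mul1,r3:2,r4:Add1
cycle 5: CDB Mul1=14; issue MUL r2<-Mul1 // r0:5,r1:Mul2,r2:Mul1,r3:2,r4:Add1
cycle 6: CDB Add1=2; issue SUB r1<-Add1 // r0:5,r1:Add1,r2:Mul1,r3:2,r4:2

STATUS = TAG Mul1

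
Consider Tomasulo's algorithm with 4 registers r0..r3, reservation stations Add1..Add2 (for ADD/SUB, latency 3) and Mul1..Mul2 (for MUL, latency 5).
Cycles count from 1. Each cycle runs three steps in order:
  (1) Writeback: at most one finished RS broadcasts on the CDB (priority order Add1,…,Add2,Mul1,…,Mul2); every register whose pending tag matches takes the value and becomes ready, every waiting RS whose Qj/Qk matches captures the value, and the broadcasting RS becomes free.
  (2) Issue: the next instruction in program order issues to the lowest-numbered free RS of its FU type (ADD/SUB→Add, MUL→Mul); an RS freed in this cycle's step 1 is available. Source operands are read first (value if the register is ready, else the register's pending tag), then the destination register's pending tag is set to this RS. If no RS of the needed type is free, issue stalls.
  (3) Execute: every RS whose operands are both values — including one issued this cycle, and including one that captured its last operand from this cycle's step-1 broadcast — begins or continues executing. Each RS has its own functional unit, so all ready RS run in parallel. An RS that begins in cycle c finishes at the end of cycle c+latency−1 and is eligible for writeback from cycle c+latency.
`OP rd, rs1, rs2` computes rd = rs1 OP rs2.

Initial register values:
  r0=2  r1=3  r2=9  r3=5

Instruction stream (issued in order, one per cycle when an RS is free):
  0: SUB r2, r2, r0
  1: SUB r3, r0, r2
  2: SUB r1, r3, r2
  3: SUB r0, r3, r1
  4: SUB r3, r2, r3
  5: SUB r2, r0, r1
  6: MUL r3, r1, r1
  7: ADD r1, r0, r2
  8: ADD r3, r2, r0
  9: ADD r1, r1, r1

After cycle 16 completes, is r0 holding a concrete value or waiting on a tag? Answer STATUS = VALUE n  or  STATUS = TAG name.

c1: issue SUB r2<-Add1 | r0:2,r1:3,r2:Add1,r3:5
c2: issue SUB r3<-Add2 | r0:2,r1:3,r2:Add1,r3:Add2
c3: stall | r0:2,r1:3,r2:Add1,r3:Add2
c4: CDB Add1=7; issue SUB r1<-Add1 | r0:2,r1:Add1,r2:7,r3:Add2
c5: stall | r0:2,r1:Add1,r2:7,r3:Add2
c6: stall | r0:2,r1:Add1,r2:7,r3:Add2
c7: CDB Add2=-5; issue SUB r0<-Add2 | r0:Add2,r1:Add1,r2:7,r3:-5
c8: stall | r0:Add2,r1:Add1,r2:7,r3:-5
c9: stall | r0:Add2,r1:Add1,r2:7,r3:-5
c10: CDB Add1=-12; issue SUB r3<-Add1 | r0:Add2,r1:-12,r2:7,r3:Add1
c11: stall | r0:Add2,r1:-12,r2:7,r3:Add1
c12: stall | r0:Add2,r1:-12,r2:7,r3:Add1
c13: CDB Add1=12; issue SUB r2<-Add1 | r0:Add2,r1:-12,r2:Add1,r3:12
c14: CDB Add2=7; issue MUL r3<-Mul1 | r0:7,r1:-12,r2:Add1,r3:Mul1
c15: issue ADD r1<-Add2 | r0:7,r1:Add2,r2:Add1,r3:Mul1
c16: stall | r0:7,r1:Add2,r2:Add1,r3:Mul1

STATUS = VALUE 7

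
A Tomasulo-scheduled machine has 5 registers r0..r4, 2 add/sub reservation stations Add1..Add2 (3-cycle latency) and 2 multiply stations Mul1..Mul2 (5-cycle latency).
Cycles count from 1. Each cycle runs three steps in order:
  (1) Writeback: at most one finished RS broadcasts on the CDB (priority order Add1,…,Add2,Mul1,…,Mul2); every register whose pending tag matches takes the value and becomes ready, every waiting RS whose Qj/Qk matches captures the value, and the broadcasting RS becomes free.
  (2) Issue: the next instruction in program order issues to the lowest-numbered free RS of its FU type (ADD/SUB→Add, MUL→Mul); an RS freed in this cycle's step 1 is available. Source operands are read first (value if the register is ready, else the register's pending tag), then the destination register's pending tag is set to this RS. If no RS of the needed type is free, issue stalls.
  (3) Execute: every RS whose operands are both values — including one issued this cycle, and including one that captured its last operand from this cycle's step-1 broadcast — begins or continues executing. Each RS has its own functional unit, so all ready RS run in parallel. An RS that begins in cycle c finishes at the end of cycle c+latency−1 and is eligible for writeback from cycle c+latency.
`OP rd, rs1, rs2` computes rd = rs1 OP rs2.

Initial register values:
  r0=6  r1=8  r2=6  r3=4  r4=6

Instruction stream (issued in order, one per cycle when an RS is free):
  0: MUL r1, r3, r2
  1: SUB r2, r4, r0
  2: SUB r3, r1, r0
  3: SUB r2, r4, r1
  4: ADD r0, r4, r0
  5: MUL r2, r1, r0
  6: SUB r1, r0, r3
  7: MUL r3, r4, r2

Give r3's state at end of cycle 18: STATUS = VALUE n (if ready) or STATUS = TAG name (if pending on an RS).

STATUS = TAG Mul2

  c1: issue MUL r1<-Mul1  regs: r0:6,r1:Mul1,r2:6,r3:4,r4:6
  c2: issue SUB r2<-Add1  regs: r0:6,r1:Mul1,r2:Add1,r3:4,r4:6
  c3: issue SUB r3<-Add2  regs: r0:6,r1:Mul1,r2:Add1,r3:Add2,r4:6
  c4: stall  regs: r0:6,r1:Mul1,r2:Add1,r3:Add2,r4:6
  c5: CDB Add1=0; issue SUB r2<-Add1  regs: r0:6,r1:Mul1,r2:Add1,r3:Add2,r4:6
  c6: CDB Mul1=24; stall  regs: r0:6,r1:24,r2:Add1,r3:Add2,r4:6
  c7: stall  regs: r0:6,r1:24,r2:Add1,r3:Add2,r4:6
  c8: stall  regs: r0:6,r1:24,r2:Add1,r3:Add2,r4:6
  c9: CDB Add1=-18; issue ADD r0<-Add1  regs: r0:Add1,r1:24,r2:-18,r3:Add2,r4:6
  c10: CDB Add2=18; issue MUL r2<-Mul1  regs: r0:Add1,r1:24,r2:Mul1,r3:18,r4:6
  c11: issue SUB r1<-Add2  regs: r0:Add1,r1:Add2,r2:Mul1,r3:18,r4:6
  c12: CDB Add1=12; issue MUL r3<-Mul2  regs: r0:12,r1:Add2,r2:Mul1,r3:Mul2,r4:6
  c13: -  regs: r0:12,r1:Add2,r2:Mul1,r3:Mul2,r4:6
  c14: -  regs: r0:12,r1:Add2,r2:Mul1,r3:Mul2,r4:6
  c15: CDB Add2=-6  regs: r0:12,r1:-6,r2:Mul1,r3:Mul2,r4:6
  c16: -  regs: r0:12,r1:-6,r2:Mul1,r3:Mul2,r4:6
  c17: CDB Mul1=288  regs: r0:12,r1:-6,r2:288,r3:Mul2,r4:6
  c18: -  regs: r0:12,r1:-6,r2:288,r3:Mul2,r4:6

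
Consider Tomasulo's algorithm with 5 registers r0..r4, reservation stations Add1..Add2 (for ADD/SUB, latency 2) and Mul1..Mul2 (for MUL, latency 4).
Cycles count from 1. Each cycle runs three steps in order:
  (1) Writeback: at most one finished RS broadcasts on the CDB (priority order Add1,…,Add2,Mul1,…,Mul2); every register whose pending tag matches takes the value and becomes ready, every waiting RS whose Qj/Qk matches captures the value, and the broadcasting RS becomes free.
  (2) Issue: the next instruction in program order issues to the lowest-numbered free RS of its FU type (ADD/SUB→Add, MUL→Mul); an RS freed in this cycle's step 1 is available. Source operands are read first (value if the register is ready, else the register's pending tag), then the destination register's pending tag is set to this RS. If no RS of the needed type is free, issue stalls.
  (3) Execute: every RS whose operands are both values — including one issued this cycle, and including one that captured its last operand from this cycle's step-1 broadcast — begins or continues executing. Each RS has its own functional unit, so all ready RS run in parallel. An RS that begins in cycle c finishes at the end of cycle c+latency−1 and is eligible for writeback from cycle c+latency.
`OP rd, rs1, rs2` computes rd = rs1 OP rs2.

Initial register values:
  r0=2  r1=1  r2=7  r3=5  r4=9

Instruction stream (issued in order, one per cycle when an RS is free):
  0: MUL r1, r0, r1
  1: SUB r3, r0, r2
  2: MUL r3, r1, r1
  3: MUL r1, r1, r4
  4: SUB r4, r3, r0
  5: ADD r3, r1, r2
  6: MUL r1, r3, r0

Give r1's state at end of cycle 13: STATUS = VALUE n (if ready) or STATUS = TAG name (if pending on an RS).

  c1: issue MUL r1<-Mul1  regs: r0:2,r1:Mul1,r2:7,r3:5,r4:9
  c2: issue SUB r3<-Add1  regs: r0:2,r1:Mul1,r2:7,r3:Add1,r4:9
  c3: issue MUL r3<-Mul2  regs: r0:2,r1:Mul1,r2:7,r3:Mul2,r4:9
  c4: CDB Add1=-5; stall  regs: r0:2,r1:Mul1,r2:7,r3:Mul2,r4:9
  c5: CDB Mul1=2; issue MUL r1<-Mul1  regs: r0:2,r1:Mul1,r2:7,r3:Mul2,r4:9
  c6: issue SUB r4<-Add1  regs: r0:2,r1:Mul1,r2:7,r3:Mul2,r4:Add1
  c7: issue ADD r3<-Add2  regs: r0:2,r1:Mul1,r2:7,r3:Add2,r4:Add1
  c8: stall  regs: r0:2,r1:Mul1,r2:7,r3:Add2,r4:Add1
  c9: CDB Mul1=18; issue MUL r1<-Mul1  regs: r0:2,r1:Mul1,r2:7,r3:Add2,r4:Add1
  c10: CDB Mul2=4  regs: r0:2,r1:Mul1,r2:7,r3:Add2,r4:Add1
  c11: CDB Add2=25  regs: r0:2,r1:Mul1,r2:7,r3:25,r4:Add1
  c12: CDB Add1=2  regs: r0:2,r1:Mul1,r2:7,r3:25,r4:2
  c13: -  regs: r0:2,r1:Mul1,r2:7,r3:25,r4:2

STATUS = TAG Mul1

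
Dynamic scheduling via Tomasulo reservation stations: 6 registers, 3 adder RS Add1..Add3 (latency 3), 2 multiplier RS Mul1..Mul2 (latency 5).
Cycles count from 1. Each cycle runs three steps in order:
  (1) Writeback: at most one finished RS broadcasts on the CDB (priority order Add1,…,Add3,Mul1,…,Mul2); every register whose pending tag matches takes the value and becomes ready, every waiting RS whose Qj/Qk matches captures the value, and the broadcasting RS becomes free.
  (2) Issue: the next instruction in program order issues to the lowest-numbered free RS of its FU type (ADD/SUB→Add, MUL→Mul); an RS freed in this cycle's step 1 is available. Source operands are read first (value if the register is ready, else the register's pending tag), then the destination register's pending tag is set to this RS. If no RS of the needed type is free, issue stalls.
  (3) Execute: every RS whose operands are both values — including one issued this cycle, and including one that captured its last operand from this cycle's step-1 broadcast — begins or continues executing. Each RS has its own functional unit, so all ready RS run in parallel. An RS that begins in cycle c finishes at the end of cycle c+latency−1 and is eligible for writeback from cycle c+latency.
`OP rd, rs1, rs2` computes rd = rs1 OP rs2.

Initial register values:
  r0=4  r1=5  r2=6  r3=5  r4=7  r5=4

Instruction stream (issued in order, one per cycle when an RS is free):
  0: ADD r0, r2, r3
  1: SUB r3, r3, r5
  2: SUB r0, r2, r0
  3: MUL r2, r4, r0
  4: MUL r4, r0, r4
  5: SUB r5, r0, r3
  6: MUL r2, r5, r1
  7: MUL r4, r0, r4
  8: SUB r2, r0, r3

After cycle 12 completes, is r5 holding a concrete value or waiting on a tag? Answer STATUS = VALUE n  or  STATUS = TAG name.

STATUS = VALUE -6

cycle 1: issue ADD r0<-Add1 // r0:Add1,r1:5,r2:6,r3:5,r4:7,r5:4
cycle 2: issue SUB r3<-Add2 // r0:Add1,r1:5,r2:6,r3:Add2,r4:7,r5:4
cycle 3: issue SUB r0<-Add3 // r0:Add3,r1:5,r2:6,r3:Add2,r4:7,r5:4
cycle 4: CDB Add1=11; issue MUL r2<-Mul1 // r0:Add3,r1:5,r2:Mul1,r3:Add2,r4:7,r5:4
cycle 5: CDB Add2=1; issue MUL r4<-Mul2 // r0:Add3,r1:5,r2:Mul1,r3:1,r4:Mul2,r5:4
cycle 6: issue SUB r5<-Add1 // r0:Add3,r1:5,r2:Mul1,r3:1,r4:Mul2,r5:Add1
cycle 7: CDB Add3=-5; stall // r0:-5,r1:5,r2:Mul1,r3:1,r4:Mul2,r5:Add1
cycle 8: stall // r0:-5,r1:5,r2:Mul1,r3:1,r4:Mul2,r5:Add1
cycle 9: stall // r0:-5,r1:5,r2:Mul1,r3:1,r4:Mul2,r5:Add1
cycle 10: CDB Add1=-6; stall // r0:-5,r1:5,r2:Mul1,r3:1,r4:Mul2,r5:-6
cycle 11: stall // r0:-5,r1:5,r2:Mul1,r3:1,r4:Mul2,r5:-6
cycle 12: CDB Mul1=-35; issue MUL r2<-Mul1 // r0:-5,r1:5,r2:Mul1,r3:1,r4:Mul2,r5:-6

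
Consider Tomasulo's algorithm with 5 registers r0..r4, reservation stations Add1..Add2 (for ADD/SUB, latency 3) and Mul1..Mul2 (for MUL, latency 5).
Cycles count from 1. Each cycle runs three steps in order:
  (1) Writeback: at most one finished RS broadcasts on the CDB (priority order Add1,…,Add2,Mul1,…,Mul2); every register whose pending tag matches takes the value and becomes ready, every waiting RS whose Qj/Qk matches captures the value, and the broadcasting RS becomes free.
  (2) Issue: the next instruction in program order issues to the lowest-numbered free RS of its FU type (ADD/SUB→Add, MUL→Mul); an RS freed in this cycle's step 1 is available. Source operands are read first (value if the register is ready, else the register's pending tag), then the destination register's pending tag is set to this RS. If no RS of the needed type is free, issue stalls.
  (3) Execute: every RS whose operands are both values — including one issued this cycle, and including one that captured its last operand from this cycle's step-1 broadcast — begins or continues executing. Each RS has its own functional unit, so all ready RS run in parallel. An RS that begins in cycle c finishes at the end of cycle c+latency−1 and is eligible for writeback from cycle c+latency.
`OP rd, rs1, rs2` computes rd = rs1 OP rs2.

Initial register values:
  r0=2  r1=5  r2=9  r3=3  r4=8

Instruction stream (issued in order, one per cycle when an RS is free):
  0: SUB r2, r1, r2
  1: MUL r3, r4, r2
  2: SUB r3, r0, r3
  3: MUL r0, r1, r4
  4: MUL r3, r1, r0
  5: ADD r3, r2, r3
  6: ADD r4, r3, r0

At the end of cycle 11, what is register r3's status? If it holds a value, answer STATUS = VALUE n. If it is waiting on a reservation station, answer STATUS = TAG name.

  c1: issue SUB r2<-Add1  regs: r0:2,r1:5,r2:Add1,r3:3,r4:8
  c2: issue MUL r3<-Mul1  regs: r0:2,r1:5,r2:Add1,r3:Mul1,r4:8
  c3: issue SUB r3<-Add2  regs: r0:2,r1:5,r2:Add1,r3:Add2,r4:8
  c4: CDB Add1=-4; issue MUL r0<-Mul2  regs: r0:Mul2,r1:5,r2:-4,r3:Add2,r4:8
  c5: stall  regs: r0:Mul2,r1:5,r2:-4,r3:Add2,r4:8
  c6: stall  regs: r0:Mul2,r1:5,r2:-4,r3:Add2,r4:8
  c7: stall  regs: r0:Mul2,r1:5,r2:-4,r3:Add2,r4:8
  c8: stall  regs: r0:Mul2,r1:5,r2:-4,r3:Add2,r4:8
  c9: CDB Mul1=-32; issue MUL r3<-Mul1  regs: r0:Mul2,r1:5,r2:-4,r3:Mul1,r4:8
  c10: CDB Mul2=40; issue ADD r3<-Add1  regs: r0:40,r1:5,r2:-4,r3:Add1,r4:8
  c11: stall  regs: r0:40,r1:5,r2:-4,r3:Add1,r4:8

STATUS = TAG Add1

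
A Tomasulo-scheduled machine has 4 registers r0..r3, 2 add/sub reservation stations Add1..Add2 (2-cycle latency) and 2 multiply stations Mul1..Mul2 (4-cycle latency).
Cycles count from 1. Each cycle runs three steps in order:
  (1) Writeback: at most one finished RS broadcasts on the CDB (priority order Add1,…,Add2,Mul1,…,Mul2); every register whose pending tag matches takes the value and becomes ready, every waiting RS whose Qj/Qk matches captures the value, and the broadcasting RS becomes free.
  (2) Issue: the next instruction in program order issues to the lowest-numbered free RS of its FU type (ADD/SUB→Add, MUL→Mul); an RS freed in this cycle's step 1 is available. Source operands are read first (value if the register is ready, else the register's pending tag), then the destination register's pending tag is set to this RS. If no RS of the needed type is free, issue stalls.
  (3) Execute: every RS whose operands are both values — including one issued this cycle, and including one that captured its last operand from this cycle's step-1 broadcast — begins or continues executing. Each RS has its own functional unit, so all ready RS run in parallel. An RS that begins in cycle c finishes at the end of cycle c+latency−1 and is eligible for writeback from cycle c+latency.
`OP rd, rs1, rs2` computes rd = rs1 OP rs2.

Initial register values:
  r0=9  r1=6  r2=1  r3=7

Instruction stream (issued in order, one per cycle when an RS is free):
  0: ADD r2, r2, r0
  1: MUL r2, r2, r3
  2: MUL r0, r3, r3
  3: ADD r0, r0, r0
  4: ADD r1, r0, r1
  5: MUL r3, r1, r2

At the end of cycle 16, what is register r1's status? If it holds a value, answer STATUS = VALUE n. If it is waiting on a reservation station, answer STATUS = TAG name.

c1: issue ADD r2<-Add1 | r0:9,r1:6,r2:Add1,r3:7
c2: issue MUL r2<-Mul1 | r0:9,r1:6,r2:Mul1,r3:7
c3: CDB Add1=10; issue MUL r0<-Mul2 | r0:Mul2,r1:6,r2:Mul1,r3:7
c4: issue ADD r0<-Add1 | r0:Add1,r1:6,r2:Mul1,r3:7
c5: issue ADD r1<-Add2 | r0:Add1,r1:Add2,r2:Mul1,r3:7
c6: stall | r0:Add1,r1:Add2,r2:Mul1,r3:7
c7: CDB Mul1=70; issue MUL r3<-Mul1 | r0:Add1,r1:Add2,r2:70,r3:Mul1
c8: CDB Mul2=49 | r0:Add1,r1:Add2,r2:70,r3:Mul1
c9: - | r0:Add1,r1:Add2,r2:70,r3:Mul1
c10: CDB Add1=98 | r0:98,r1:Add2,r2:70,r3:Mul1
c11: - | r0:98,r1:Add2,r2:70,r3:Mul1
c12: CDB Add2=104 | r0:98,r1:104,r2:70,r3:Mul1
c13: - | r0:98,r1:104,r2:70,r3:Mul1
c14: - | r0:98,r1:104,r2:70,r3:Mul1
c15: - | r0:98,r1:104,r2:70,r3:Mul1
c16: CDB Mul1=7280 | r0:98,r1:104,r2:70,r3:7280

STATUS = VALUE 104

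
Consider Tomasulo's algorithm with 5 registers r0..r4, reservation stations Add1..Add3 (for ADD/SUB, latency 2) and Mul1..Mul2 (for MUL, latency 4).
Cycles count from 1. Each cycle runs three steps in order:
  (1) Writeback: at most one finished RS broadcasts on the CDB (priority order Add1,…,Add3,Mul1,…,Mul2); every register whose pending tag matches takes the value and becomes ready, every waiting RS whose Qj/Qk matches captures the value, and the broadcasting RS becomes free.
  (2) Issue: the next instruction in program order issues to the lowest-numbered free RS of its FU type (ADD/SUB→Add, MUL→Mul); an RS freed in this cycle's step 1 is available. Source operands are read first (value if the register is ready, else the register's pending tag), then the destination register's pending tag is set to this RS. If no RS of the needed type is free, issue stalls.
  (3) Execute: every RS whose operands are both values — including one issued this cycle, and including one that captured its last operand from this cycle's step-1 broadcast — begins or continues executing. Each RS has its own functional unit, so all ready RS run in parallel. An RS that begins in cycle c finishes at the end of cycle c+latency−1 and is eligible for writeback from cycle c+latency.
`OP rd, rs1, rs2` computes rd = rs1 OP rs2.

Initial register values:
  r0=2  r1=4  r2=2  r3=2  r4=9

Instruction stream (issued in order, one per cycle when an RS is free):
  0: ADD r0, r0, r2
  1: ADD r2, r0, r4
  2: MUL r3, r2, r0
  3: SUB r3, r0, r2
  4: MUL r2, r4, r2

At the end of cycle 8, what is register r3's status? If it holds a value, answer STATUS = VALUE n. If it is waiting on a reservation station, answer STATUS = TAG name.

c1: issue ADD r0<-Add1 | r0:Add1,r1:4,r2:2,r3:2,r4:9
c2: issue ADD r2<-Add2 | r0:Add1,r1:4,r2:Add2,r3:2,r4:9
c3: CDB Add1=4; issue MUL r3<-Mul1 | r0:4,r1:4,r2:Add2,r3:Mul1,r4:9
c4: issue SUB r3<-Add1 | r0:4,r1:4,r2:Add2,r3:Add1,r4:9
c5: CDB Add2=13; issue MUL r2<-Mul2 | r0:4,r1:4,r2:Mul2,r3:Add1,r4:9
c6: - | r0:4,r1:4,r2:Mul2,r3:Add1,r4:9
c7: CDB Add1=-9 | r0:4,r1:4,r2:Mul2,r3:-9,r4:9
c8: - | r0:4,r1:4,r2:Mul2,r3:-9,r4:9

STATUS = VALUE -9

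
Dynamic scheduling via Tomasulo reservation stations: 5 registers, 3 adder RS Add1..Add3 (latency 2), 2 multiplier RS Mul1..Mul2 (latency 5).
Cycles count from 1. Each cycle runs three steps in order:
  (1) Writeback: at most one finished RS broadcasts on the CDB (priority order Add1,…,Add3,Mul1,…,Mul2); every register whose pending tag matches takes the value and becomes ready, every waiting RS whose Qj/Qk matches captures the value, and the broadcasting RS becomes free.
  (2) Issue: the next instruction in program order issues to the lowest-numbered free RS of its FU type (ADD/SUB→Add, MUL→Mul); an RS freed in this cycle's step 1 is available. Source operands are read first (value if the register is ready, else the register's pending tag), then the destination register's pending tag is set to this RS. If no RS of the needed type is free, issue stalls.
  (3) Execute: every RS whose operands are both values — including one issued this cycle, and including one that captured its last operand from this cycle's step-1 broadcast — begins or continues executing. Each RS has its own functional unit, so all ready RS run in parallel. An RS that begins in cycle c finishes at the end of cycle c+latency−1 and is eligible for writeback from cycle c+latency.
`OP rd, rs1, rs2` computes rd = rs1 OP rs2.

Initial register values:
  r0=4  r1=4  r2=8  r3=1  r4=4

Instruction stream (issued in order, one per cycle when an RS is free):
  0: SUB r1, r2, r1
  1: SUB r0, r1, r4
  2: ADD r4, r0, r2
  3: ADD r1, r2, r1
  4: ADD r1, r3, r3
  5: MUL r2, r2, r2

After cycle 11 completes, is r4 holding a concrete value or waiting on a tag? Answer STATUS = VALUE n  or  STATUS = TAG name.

STATUS = VALUE 8

cycle 1: issue SUB r1<-Add1 // r0:4,r1:Add1,r2:8,r3:1,r4:4
cycle 2: issue SUB r0<-Add2 // r0:Add2,r1:Add1,r2:8,r3:1,r4:4
cycle 3: CDB Add1=4; issue ADD r4<-Add1 // r0:Add2,r1:4,r2:8,r3:1,r4:Add1
cycle 4: issue ADD r1<-Add3 // r0:Add2,r1:Add3,r2:8,r3:1,r4:Add1
cycle 5: CDB Add2=0; issue ADD r1<-Add2 // r0:0,r1:Add2,r2:8,r3:1,r4:Add1
cycle 6: CDB Add3=12; issue MUL r2<-Mul1 // r0:0,r1:Add2,r2:Mul1,r3:1,r4:Add1
cycle 7: CDB Add1=8 // r0:0,r1:Add2,r2:Mul1,r3:1,r4:8
cycle 8: CDB Add2=2 // r0:0,r1:2,r2:Mul1,r3:1,r4:8
cycle 9: - // r0:0,r1:2,r2:Mul1,r3:1,r4:8
cycle 10: - // r0:0,r1:2,r2:Mul1,r3:1,r4:8
cycle 11: CDB Mul1=64 // r0:0,r1:2,r2:64,r3:1,r4:8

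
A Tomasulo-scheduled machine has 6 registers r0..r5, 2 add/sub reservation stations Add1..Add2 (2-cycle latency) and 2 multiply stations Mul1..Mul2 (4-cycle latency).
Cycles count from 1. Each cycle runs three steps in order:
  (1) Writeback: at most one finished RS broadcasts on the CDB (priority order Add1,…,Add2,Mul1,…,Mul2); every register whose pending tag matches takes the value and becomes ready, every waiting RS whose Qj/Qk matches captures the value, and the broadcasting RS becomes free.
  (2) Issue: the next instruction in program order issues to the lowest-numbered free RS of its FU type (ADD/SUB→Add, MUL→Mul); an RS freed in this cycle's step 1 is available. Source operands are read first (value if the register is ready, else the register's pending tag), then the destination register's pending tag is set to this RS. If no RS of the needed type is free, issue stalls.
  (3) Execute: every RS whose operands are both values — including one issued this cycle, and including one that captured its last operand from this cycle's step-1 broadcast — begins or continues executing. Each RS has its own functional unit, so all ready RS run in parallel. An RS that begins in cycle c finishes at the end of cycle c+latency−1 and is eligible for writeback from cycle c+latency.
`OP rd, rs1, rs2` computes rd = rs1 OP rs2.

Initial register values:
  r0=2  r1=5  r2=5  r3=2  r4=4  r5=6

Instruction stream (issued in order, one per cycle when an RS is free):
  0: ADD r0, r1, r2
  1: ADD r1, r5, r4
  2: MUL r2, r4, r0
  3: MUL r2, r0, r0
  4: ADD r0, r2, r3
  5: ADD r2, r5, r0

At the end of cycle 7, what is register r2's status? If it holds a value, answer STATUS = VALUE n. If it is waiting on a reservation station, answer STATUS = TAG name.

c1: issue ADD r0<-Add1 | r0:Add1,r1:5,r2:5,r3:2,r4:4,r5:6
c2: issue ADD r1<-Add2 | r0:Add1,r1:Add2,r2:5,r3:2,r4:4,r5:6
c3: CDB Add1=10; issue MUL r2<-Mul1 | r0:10,r1:Add2,r2:Mul1,r3:2,r4:4,r5:6
c4: CDB Add2=10; issue MUL r2<-Mul2 | r0:10,r1:10,r2:Mul2,r3:2,r4:4,r5:6
c5: issue ADD r0<-Add1 | r0:Add1,r1:10,r2:Mul2,r3:2,r4:4,r5:6
c6: issue ADD r2<-Add2 | r0:Add1,r1:10,r2:Add2,r3:2,r4:4,r5:6
c7: CDB Mul1=40 | r0:Add1,r1:10,r2:Add2,r3:2,r4:4,r5:6

STATUS = TAG Add2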